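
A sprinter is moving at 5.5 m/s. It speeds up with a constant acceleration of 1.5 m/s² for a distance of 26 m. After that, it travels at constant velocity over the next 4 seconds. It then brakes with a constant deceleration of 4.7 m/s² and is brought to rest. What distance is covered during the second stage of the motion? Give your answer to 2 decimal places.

Phase 1 (accelerating): v₀ = 5.50 m/s, a = 1.5 m/s².
v² = v₀² + 2aΔx = 5.50² + 2·1.5·26 = 108 → v = 10.4 m/s
t = (v − v₀)/a = (10.4 − 5.50)/1.5 = 3.27 s

Phase 2 (constant speed): v₀ = 10.4 m/s, a = 0 m/s².
v = v₀ + at = 10.4 + (0)(4) = 10.4 m/s
Δx = v₀t + ½at² = 10.4·4 + 0.5·0·4² = 41.6 m
Distance in phase 2 = 41.6 m

41.62 m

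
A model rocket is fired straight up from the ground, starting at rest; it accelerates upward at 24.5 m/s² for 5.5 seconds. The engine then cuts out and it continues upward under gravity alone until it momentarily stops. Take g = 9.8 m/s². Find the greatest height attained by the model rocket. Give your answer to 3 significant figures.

1300 m

Phase 1 (powered ascent): v₀ = 0 m/s, a = 24.5 m/s².
v = v₀ + at = 0 + (24.5)(5.5) = 135 m/s
Δx = v₀t + ½at² = 0·5.5 + 0.5·24.5·5.5² = 371 m

Phase 2 (coasting upward): v₀ = 135 m/s, a = -9.8 m/s².
v = v₀ + at → t = (0 − 135) / -9.8 = 13.7 s
v² = v₀² + 2aΔx → Δx = (0² − 135²)/(2·-9.8) = 926 m
Maximum height = 371 + 926 = 1300 m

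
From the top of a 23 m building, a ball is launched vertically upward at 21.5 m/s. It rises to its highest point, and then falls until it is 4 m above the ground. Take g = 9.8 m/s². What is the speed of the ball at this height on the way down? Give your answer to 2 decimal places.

Phase 1 (rising): v₀ = 21.5 m/s, a = -9.8 m/s².
v = v₀ + at → t = (0 − 21.5) / -9.8 = 2.19 s
v² = v₀² + 2aΔx → Δx = (0² − 21.5²)/(2·-9.8) = 23.6 m

Phase 2 (falling): v₀ = 0 m/s, a = -9.8 m/s².
Falls 42.6 m from rest: t = √(2·42.6/9.8) = 2.95 s; v = g·t = 28.9 m/s.
Final speed = 28.9 m/s

28.89 m/s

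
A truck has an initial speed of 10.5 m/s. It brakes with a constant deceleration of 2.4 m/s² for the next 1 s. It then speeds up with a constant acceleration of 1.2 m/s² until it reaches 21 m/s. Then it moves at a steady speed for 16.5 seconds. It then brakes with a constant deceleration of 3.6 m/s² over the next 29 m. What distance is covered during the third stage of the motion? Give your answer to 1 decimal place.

Phase 1 (decelerating): v₀ = 10.5 m/s, a = -2.4 m/s².
v = v₀ + at = 10.5 + (-2.4)(1) = 8.10 m/s
Δx = v₀t + ½at² = 10.5·1 + 0.5·-2.4·1² = 9.30 m

Phase 2 (accelerating): v₀ = 8.10 m/s, a = 1.2 m/s².
v = v₀ + at → t = (21 − 8.10) / 1.2 = 10.8 s
v² = v₀² + 2aΔx → Δx = (21² − 8.10²)/(2·1.2) = 156 m

Phase 3 (constant speed): v₀ = 21.0 m/s, a = 0 m/s².
v = v₀ + at = 21.0 + (0)(16.5) = 21.0 m/s
Δx = v₀t + ½at² = 21.0·16.5 + 0.5·0·16.5² = 346 m
Distance in phase 3 = 346 m

346.5 m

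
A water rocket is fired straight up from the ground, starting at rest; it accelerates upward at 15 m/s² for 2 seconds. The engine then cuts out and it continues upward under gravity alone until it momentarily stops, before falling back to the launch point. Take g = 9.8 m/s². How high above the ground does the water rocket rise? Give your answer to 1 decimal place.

Phase 1 (powered ascent): v₀ = 0 m/s, a = 15 m/s².
v = v₀ + at = 0 + (15)(2) = 30.0 m/s
Δx = v₀t + ½at² = 0·2 + 0.5·15·2² = 30.0 m

Phase 2 (coasting upward): v₀ = 30.0 m/s, a = -9.8 m/s².
v = v₀ + at → t = (0 − 30.0) / -9.8 = 3.06 s
v² = v₀² + 2aΔx → Δx = (0² − 30.0²)/(2·-9.8) = 45.9 m
Maximum height = 30.0 + 45.9 = 75.9 m

75.9 m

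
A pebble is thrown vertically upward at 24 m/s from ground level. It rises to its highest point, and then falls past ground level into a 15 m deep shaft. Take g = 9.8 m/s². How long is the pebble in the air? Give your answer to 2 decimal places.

Phase 1 (rising): v₀ = 24.0 m/s, a = -9.8 m/s².
v = v₀ + at → t = (0 − 24.0) / -9.8 = 2.45 s
v² = v₀² + 2aΔx → Δx = (0² − 24.0²)/(2·-9.8) = 29.4 m

Phase 2 (falling): v₀ = 0 m/s, a = -9.8 m/s².
Falls 44.4 m from rest: t = √(2·44.4/9.8) = 3.01 s; v = g·t = 29.5 m/s.
Total time = 2.45 + 3.01 = 5.46 s

5.46 s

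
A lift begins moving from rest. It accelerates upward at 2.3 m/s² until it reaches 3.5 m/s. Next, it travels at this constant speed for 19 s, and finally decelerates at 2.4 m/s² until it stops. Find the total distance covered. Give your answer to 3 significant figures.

71.7 m

Phase 1 (accelerating): v₀ = 0 m/s, a = 2.3 m/s².
v = v₀ + at → t = (3.5 − 0) / 2.3 = 1.52 s
v² = v₀² + 2aΔx → Δx = (3.5² − 0²)/(2·2.3) = 2.66 m

Phase 2 (constant speed): v₀ = 3.50 m/s, a = 0 m/s².
v = v₀ + at = 3.50 + (0)(19) = 3.50 m/s
Δx = v₀t + ½at² = 3.50·19 + 0.5·0·19² = 66.5 m

Phase 3 (decelerating): v₀ = 3.50 m/s, a = -2.4 m/s².
v = v₀ + at → t = (0 − 3.50) / -2.4 = 1.46 s
v² = v₀² + 2aΔx → Δx = (0² − 3.50²)/(2·-2.4) = 2.55 m
Total distance = 2.66 + 66.5 + 2.55 = 71.7 m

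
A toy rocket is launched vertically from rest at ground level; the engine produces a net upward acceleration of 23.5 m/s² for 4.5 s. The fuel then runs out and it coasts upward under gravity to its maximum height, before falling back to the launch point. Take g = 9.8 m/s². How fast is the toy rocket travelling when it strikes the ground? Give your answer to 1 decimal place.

Phase 1 (powered ascent): v₀ = 0 m/s, a = 23.5 m/s².
v = v₀ + at = 0 + (23.5)(4.5) = 106 m/s
Δx = v₀t + ½at² = 0·4.5 + 0.5·23.5·4.5² = 238 m

Phase 2 (coasting upward): v₀ = 106 m/s, a = -9.8 m/s².
v = v₀ + at → t = (0 − 106) / -9.8 = 10.8 s
v² = v₀² + 2aΔx → Δx = (0² − 106²)/(2·-9.8) = 571 m

Phase 3 (free fall): v₀ = 0 m/s, a = -9.8 m/s².
Falls 809 m from rest: t = √(2·809/9.8) = 12.8 s; v = g·t = 126 m/s.
Impact speed = 126 m/s

125.9 m/s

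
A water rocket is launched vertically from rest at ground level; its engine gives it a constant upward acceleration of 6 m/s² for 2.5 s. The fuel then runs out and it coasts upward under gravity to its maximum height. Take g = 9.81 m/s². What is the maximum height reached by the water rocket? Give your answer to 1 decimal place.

30.2 m

Phase 1 (powered ascent): v₀ = 0 m/s, a = 6 m/s².
v = v₀ + at = 0 + (6)(2.5) = 15.0 m/s
Δx = v₀t + ½at² = 0·2.5 + 0.5·6·2.5² = 18.8 m

Phase 2 (coasting upward): v₀ = 15.0 m/s, a = -9.81 m/s².
v = v₀ + at → t = (0 − 15.0) / -9.81 = 1.53 s
v² = v₀² + 2aΔx → Δx = (0² − 15.0²)/(2·-9.81) = 11.5 m
Maximum height = 18.8 + 11.5 = 30.2 m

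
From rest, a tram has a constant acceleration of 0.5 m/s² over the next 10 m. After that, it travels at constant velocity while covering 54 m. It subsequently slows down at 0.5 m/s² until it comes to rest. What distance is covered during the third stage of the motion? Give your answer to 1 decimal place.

10.0 m

Phase 1 (accelerating): v₀ = 0 m/s, a = 0.5 m/s².
v² = v₀² + 2aΔx = 0² + 2·0.5·10 = 10.0 → v = 3.16 m/s
t = (v − v₀)/a = (3.16 − 0)/0.5 = 6.32 s

Phase 2 (constant speed): v₀ = 3.16 m/s, a = 0 m/s².
Constant speed: t = d/v = 54/3.16 = 17.1 s

Phase 3 (decelerating): v₀ = 3.16 m/s, a = -0.5 m/s².
v = v₀ + at → t = (0 − 3.16) / -0.5 = 6.32 s
v² = v₀² + 2aΔx → Δx = (0² − 3.16²)/(2·-0.5) = 10.0 m
Distance in phase 3 = 10.0 m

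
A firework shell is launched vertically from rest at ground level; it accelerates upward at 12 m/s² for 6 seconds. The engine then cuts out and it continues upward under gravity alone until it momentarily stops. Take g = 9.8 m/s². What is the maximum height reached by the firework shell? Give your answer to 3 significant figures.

480 m

Phase 1 (powered ascent): v₀ = 0 m/s, a = 12 m/s².
v = v₀ + at = 0 + (12)(6) = 72.0 m/s
Δx = v₀t + ½at² = 0·6 + 0.5·12·6² = 216 m

Phase 2 (coasting upward): v₀ = 72.0 m/s, a = -9.8 m/s².
v = v₀ + at → t = (0 − 72.0) / -9.8 = 7.35 s
v² = v₀² + 2aΔx → Δx = (0² − 72.0²)/(2·-9.8) = 264 m
Maximum height = 216 + 264 = 480 m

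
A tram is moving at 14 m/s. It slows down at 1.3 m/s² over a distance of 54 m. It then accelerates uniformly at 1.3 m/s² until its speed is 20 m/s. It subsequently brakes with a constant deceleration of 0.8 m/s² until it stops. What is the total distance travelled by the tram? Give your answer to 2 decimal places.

436.46 m

Phase 1 (decelerating): v₀ = 14.0 m/s, a = -1.3 m/s².
v² = v₀² + 2aΔx = 14.0² + 2·-1.3·54 = 55.6 → v = 7.46 m/s
t = (v − v₀)/a = (7.46 − 14.0)/-1.3 = 5.03 s

Phase 2 (accelerating): v₀ = 7.46 m/s, a = 1.3 m/s².
v = v₀ + at → t = (20 − 7.46) / 1.3 = 9.65 s
v² = v₀² + 2aΔx → Δx = (20² − 7.46²)/(2·1.3) = 132 m

Phase 3 (decelerating): v₀ = 20.0 m/s, a = -0.8 m/s².
v = v₀ + at → t = (0 − 20.0) / -0.8 = 25.0 s
v² = v₀² + 2aΔx → Δx = (0² − 20.0²)/(2·-0.8) = 250 m
Total distance = 54.0 + 132 + 250 = 436 m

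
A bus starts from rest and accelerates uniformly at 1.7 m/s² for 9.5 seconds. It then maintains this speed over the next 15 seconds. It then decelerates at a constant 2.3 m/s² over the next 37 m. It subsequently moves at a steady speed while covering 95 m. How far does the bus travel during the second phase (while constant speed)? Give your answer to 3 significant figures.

242 m

Phase 1 (accelerating): v₀ = 0 m/s, a = 1.7 m/s².
v = v₀ + at = 0 + (1.7)(9.5) = 16.1 m/s
Δx = v₀t + ½at² = 0·9.5 + 0.5·1.7·9.5² = 76.7 m

Phase 2 (constant speed): v₀ = 16.1 m/s, a = 0 m/s².
v = v₀ + at = 16.1 + (0)(15) = 16.1 m/s
Δx = v₀t + ½at² = 16.1·15 + 0.5·0·15² = 242 m
Distance in phase 2 = 242 m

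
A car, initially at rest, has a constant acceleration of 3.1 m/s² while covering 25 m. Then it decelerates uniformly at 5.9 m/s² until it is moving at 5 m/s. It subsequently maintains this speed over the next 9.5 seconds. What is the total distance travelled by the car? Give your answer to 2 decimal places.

Phase 1 (accelerating): v₀ = 0 m/s, a = 3.1 m/s².
v² = v₀² + 2aΔx = 0² + 2·3.1·25 = 155 → v = 12.4 m/s
t = (v − v₀)/a = (12.4 − 0)/3.1 = 4.02 s

Phase 2 (decelerating): v₀ = 12.4 m/s, a = -5.9 m/s².
v = v₀ + at → t = (5 − 12.4) / -5.9 = 1.26 s
v² = v₀² + 2aΔx → Δx = (5² − 12.4²)/(2·-5.9) = 11.0 m

Phase 3 (constant speed): v₀ = 5.00 m/s, a = 0 m/s².
v = v₀ + at = 5.00 + (0)(9.5) = 5.00 m/s
Δx = v₀t + ½at² = 5.00·9.5 + 0.5·0·9.5² = 47.5 m
Total distance = 25.0 + 11.0 + 47.5 = 83.5 m

83.52 m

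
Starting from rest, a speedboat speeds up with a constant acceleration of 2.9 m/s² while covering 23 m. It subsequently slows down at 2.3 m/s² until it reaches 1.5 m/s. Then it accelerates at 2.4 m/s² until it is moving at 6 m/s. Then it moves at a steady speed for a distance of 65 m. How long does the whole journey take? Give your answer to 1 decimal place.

Phase 1 (accelerating): v₀ = 0 m/s, a = 2.9 m/s².
v² = v₀² + 2aΔx = 0² + 2·2.9·23 = 133 → v = 11.5 m/s
t = (v − v₀)/a = (11.5 − 0)/2.9 = 3.98 s

Phase 2 (decelerating): v₀ = 11.5 m/s, a = -2.3 m/s².
v = v₀ + at → t = (1.5 − 11.5) / -2.3 = 4.37 s
v² = v₀² + 2aΔx → Δx = (1.5² − 11.5²)/(2·-2.3) = 28.5 m

Phase 3 (accelerating): v₀ = 1.50 m/s, a = 2.4 m/s².
v = v₀ + at → t = (6 − 1.50) / 2.4 = 1.88 s
v² = v₀² + 2aΔx → Δx = (6² − 1.50²)/(2·2.4) = 7.03 m

Phase 4 (constant speed): v₀ = 6.00 m/s, a = 0 m/s².
Constant speed: t = d/v = 65/6.00 = 10.8 s
Total time = 3.98 + 4.37 + 1.88 + 10.8 = 21.1 s

21.1 s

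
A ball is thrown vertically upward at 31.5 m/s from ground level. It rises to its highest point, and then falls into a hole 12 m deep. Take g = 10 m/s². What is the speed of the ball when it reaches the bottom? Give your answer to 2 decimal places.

35.10 m/s

Phase 1 (rising): v₀ = 31.5 m/s, a = -10 m/s².
v = v₀ + at → t = (0 − 31.5) / -10 = 3.15 s
v² = v₀² + 2aΔx → Δx = (0² − 31.5²)/(2·-10) = 49.6 m

Phase 2 (falling): v₀ = 0 m/s, a = -10 m/s².
Falls 61.6 m from rest: t = √(2·61.6/10) = 3.51 s; v = g·t = 35.1 m/s.
Final speed = 35.1 m/s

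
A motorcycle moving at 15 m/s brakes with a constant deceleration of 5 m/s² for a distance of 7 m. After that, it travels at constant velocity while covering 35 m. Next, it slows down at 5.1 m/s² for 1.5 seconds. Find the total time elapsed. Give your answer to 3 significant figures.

4.82 s

Phase 1 (decelerating): v₀ = 15.0 m/s, a = -5 m/s².
v² = v₀² + 2aΔx = 15.0² + 2·-5·7 = 155 → v = 12.4 m/s
t = (v − v₀)/a = (12.4 − 15.0)/-5 = 0.510 s

Phase 2 (constant speed): v₀ = 12.4 m/s, a = 0 m/s².
Constant speed: t = d/v = 35/12.4 = 2.81 s

Phase 3 (decelerating): v₀ = 12.4 m/s, a = -5.1 m/s².
v = v₀ + at = 12.4 + (-5.1)(1.5) = 4.80 m/s
Δx = v₀t + ½at² = 12.4·1.5 + 0.5·-5.1·1.5² = 12.9 m
Total time = 0.510 + 2.81 + 1.50 = 4.82 s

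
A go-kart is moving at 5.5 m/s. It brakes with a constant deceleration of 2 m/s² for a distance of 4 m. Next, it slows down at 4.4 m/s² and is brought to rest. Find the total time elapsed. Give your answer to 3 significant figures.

Phase 1 (decelerating): v₀ = 5.50 m/s, a = -2 m/s².
v² = v₀² + 2aΔx = 5.50² + 2·-2·4 = 14.2 → v = 3.77 m/s
t = (v − v₀)/a = (3.77 − 5.50)/-2 = 0.863 s

Phase 2 (decelerating): v₀ = 3.77 m/s, a = -4.4 m/s².
v = v₀ + at → t = (0 − 3.77) / -4.4 = 0.858 s
v² = v₀² + 2aΔx → Δx = (0² − 3.77²)/(2·-4.4) = 1.62 m
Total time = 0.863 + 0.858 = 1.72 s

1.72 s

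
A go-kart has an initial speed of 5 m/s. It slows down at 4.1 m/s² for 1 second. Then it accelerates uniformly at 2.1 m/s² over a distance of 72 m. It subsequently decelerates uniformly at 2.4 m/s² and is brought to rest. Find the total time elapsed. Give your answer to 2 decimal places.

Phase 1 (decelerating): v₀ = 5.00 m/s, a = -4.1 m/s².
v = v₀ + at = 5.00 + (-4.1)(1) = 0.900 m/s
Δx = v₀t + ½at² = 5.00·1 + 0.5·-4.1·1² = 2.95 m

Phase 2 (accelerating): v₀ = 0.900 m/s, a = 2.1 m/s².
v² = v₀² + 2aΔx = 0.900² + 2·2.1·72 = 303 → v = 17.4 m/s
t = (v − v₀)/a = (17.4 − 0.900)/2.1 = 7.86 s

Phase 3 (decelerating): v₀ = 17.4 m/s, a = -2.4 m/s².
v = v₀ + at → t = (0 − 17.4) / -2.4 = 7.26 s
v² = v₀² + 2aΔx → Δx = (0² − 17.4²)/(2·-2.4) = 63.2 m
Total time = 1.00 + 7.86 + 7.26 = 16.1 s

16.12 s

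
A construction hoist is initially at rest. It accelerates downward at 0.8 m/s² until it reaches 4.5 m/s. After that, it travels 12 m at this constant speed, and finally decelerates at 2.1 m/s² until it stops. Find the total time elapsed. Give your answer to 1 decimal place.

10.4 s

Phase 1 (accelerating): v₀ = 0 m/s, a = 0.8 m/s².
v = v₀ + at → t = (4.5 − 0) / 0.8 = 5.62 s
v² = v₀² + 2aΔx → Δx = (4.5² − 0²)/(2·0.8) = 12.7 m

Phase 2 (constant speed): v₀ = 4.50 m/s, a = 0 m/s².
Constant speed: t = d/v = 12/4.50 = 2.67 s

Phase 3 (decelerating): v₀ = 4.50 m/s, a = -2.1 m/s².
v = v₀ + at → t = (0 − 4.50) / -2.1 = 2.14 s
v² = v₀² + 2aΔx → Δx = (0² − 4.50²)/(2·-2.1) = 4.82 m
Total time = 5.62 + 2.67 + 2.14 = 10.4 s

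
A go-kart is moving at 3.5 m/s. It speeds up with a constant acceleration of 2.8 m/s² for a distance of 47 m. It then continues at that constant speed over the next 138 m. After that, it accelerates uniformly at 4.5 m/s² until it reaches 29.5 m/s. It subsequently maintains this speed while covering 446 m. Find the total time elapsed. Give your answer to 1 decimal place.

Phase 1 (accelerating): v₀ = 3.50 m/s, a = 2.8 m/s².
v² = v₀² + 2aΔx = 3.50² + 2·2.8·47 = 275 → v = 16.6 m/s
t = (v − v₀)/a = (16.6 − 3.50)/2.8 = 4.68 s

Phase 2 (constant speed): v₀ = 16.6 m/s, a = 0 m/s².
Constant speed: t = d/v = 138/16.6 = 8.31 s

Phase 3 (accelerating): v₀ = 16.6 m/s, a = 4.5 m/s².
v = v₀ + at → t = (29.5 − 16.6) / 4.5 = 2.87 s
v² = v₀² + 2aΔx → Δx = (29.5² − 16.6²)/(2·4.5) = 66.1 m

Phase 4 (constant speed): v₀ = 29.5 m/s, a = 0 m/s².
Constant speed: t = d/v = 446/29.5 = 15.1 s
Total time = 4.68 + 8.31 + 2.87 + 15.1 = 31.0 s

31.0 s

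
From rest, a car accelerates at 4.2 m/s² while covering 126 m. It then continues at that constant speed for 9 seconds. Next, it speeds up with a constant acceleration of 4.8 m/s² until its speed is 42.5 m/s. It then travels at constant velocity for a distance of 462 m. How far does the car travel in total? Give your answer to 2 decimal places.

958.70 m

Phase 1 (accelerating): v₀ = 0 m/s, a = 4.2 m/s².
v² = v₀² + 2aΔx = 0² + 2·4.2·126 = 1060 → v = 32.5 m/s
t = (v − v₀)/a = (32.5 − 0)/4.2 = 7.75 s

Phase 2 (constant speed): v₀ = 32.5 m/s, a = 0 m/s².
v = v₀ + at = 32.5 + (0)(9) = 32.5 m/s
Δx = v₀t + ½at² = 32.5·9 + 0.5·0·9² = 293 m

Phase 3 (accelerating): v₀ = 32.5 m/s, a = 4.8 m/s².
v = v₀ + at → t = (42.5 − 32.5) / 4.8 = 2.08 s
v² = v₀² + 2aΔx → Δx = (42.5² − 32.5²)/(2·4.8) = 77.9 m

Phase 4 (constant speed): v₀ = 42.5 m/s, a = 0 m/s².
Constant speed: t = d/v = 462/42.5 = 10.9 s
Total distance = 126 + 293 + 77.9 + 462 = 959 m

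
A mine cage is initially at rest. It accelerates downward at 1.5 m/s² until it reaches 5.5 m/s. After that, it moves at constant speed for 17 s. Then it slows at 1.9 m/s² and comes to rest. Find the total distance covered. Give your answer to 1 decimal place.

Phase 1 (accelerating): v₀ = 0 m/s, a = 1.5 m/s².
v = v₀ + at → t = (5.5 − 0) / 1.5 = 3.67 s
v² = v₀² + 2aΔx → Δx = (5.5² − 0²)/(2·1.5) = 10.1 m

Phase 2 (constant speed): v₀ = 5.50 m/s, a = 0 m/s².
v = v₀ + at = 5.50 + (0)(17) = 5.50 m/s
Δx = v₀t + ½at² = 5.50·17 + 0.5·0·17² = 93.5 m

Phase 3 (decelerating): v₀ = 5.50 m/s, a = -1.9 m/s².
v = v₀ + at → t = (0 − 5.50) / -1.9 = 2.89 s
v² = v₀² + 2aΔx → Δx = (0² − 5.50²)/(2·-1.9) = 7.96 m
Total distance = 10.1 + 93.5 + 7.96 = 112 m

111.5 m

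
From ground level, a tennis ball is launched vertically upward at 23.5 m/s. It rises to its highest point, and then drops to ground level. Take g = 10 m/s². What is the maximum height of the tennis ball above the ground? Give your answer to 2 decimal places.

Phase 1 (rising): v₀ = 23.5 m/s, a = -10 m/s².
v = v₀ + at → t = (0 − 23.5) / -10 = 2.35 s
v² = v₀² + 2aΔx → Δx = (0² − 23.5²)/(2·-10) = 27.6 m
Maximum height = 27.6 m

27.61 m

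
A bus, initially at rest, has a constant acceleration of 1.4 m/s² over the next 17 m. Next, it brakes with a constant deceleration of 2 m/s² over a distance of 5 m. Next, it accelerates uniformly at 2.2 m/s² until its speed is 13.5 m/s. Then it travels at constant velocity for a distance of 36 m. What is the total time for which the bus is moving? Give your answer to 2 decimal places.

Phase 1 (accelerating): v₀ = 0 m/s, a = 1.4 m/s².
v² = v₀² + 2aΔx = 0² + 2·1.4·17 = 47.6 → v = 6.90 m/s
t = (v − v₀)/a = (6.90 − 0)/1.4 = 4.93 s

Phase 2 (decelerating): v₀ = 6.90 m/s, a = -2 m/s².
v² = v₀² + 2aΔx = 6.90² + 2·-2·5 = 27.6 → v = 5.25 m/s
t = (v − v₀)/a = (5.25 − 6.90)/-2 = 0.823 s

Phase 3 (accelerating): v₀ = 5.25 m/s, a = 2.2 m/s².
v = v₀ + at → t = (13.5 − 5.25) / 2.2 = 3.75 s
v² = v₀² + 2aΔx → Δx = (13.5² − 5.25²)/(2·2.2) = 35.1 m

Phase 4 (constant speed): v₀ = 13.5 m/s, a = 0 m/s².
Constant speed: t = d/v = 36/13.5 = 2.67 s
Total time = 4.93 + 0.823 + 3.75 + 2.67 = 12.2 s

12.17 s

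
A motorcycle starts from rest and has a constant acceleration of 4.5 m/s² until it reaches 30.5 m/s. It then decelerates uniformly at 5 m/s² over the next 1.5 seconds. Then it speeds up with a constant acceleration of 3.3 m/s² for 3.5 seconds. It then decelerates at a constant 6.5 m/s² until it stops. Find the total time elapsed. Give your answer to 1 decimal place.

17.1 s

Phase 1 (accelerating): v₀ = 0 m/s, a = 4.5 m/s².
v = v₀ + at → t = (30.5 − 0) / 4.5 = 6.78 s
v² = v₀² + 2aΔx → Δx = (30.5² − 0²)/(2·4.5) = 103 m

Phase 2 (decelerating): v₀ = 30.5 m/s, a = -5 m/s².
v = v₀ + at = 30.5 + (-5)(1.5) = 23.0 m/s
Δx = v₀t + ½at² = 30.5·1.5 + 0.5·-5·1.5² = 40.1 m

Phase 3 (accelerating): v₀ = 23.0 m/s, a = 3.3 m/s².
v = v₀ + at = 23.0 + (3.3)(3.5) = 34.5 m/s
Δx = v₀t + ½at² = 23.0·3.5 + 0.5·3.3·3.5² = 101 m

Phase 4 (decelerating): v₀ = 34.5 m/s, a = -6.5 m/s².
v = v₀ + at → t = (0 − 34.5) / -6.5 = 5.32 s
v² = v₀² + 2aΔx → Δx = (0² − 34.5²)/(2·-6.5) = 91.8 m
Total time = 6.78 + 1.50 + 3.50 + 5.32 = 17.1 s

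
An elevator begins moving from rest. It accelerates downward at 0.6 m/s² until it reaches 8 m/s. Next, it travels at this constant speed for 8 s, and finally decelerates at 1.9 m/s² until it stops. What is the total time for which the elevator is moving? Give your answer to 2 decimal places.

Phase 1 (accelerating): v₀ = 0 m/s, a = 0.6 m/s².
v = v₀ + at → t = (8 − 0) / 0.6 = 13.3 s
v² = v₀² + 2aΔx → Δx = (8² − 0²)/(2·0.6) = 53.3 m

Phase 2 (constant speed): v₀ = 8.00 m/s, a = 0 m/s².
v = v₀ + at = 8.00 + (0)(8) = 8.00 m/s
Δx = v₀t + ½at² = 8.00·8 + 0.5·0·8² = 64.0 m

Phase 3 (decelerating): v₀ = 8.00 m/s, a = -1.9 m/s².
v = v₀ + at → t = (0 − 8.00) / -1.9 = 4.21 s
v² = v₀² + 2aΔx → Δx = (0² − 8.00²)/(2·-1.9) = 16.8 m
Total time = 13.3 + 8.00 + 4.21 = 25.5 s

25.54 s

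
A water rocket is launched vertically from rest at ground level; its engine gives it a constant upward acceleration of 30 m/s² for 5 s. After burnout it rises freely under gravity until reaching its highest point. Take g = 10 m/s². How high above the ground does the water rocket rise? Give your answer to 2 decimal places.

Phase 1 (powered ascent): v₀ = 0 m/s, a = 30 m/s².
v = v₀ + at = 0 + (30)(5) = 150 m/s
Δx = v₀t + ½at² = 0·5 + 0.5·30·5² = 375 m

Phase 2 (coasting upward): v₀ = 150 m/s, a = -10 m/s².
v = v₀ + at → t = (0 − 150) / -10 = 15.0 s
v² = v₀² + 2aΔx → Δx = (0² − 150²)/(2·-10) = 1120 m
Maximum height = 375 + 1120 = 1500 m

1500.00 m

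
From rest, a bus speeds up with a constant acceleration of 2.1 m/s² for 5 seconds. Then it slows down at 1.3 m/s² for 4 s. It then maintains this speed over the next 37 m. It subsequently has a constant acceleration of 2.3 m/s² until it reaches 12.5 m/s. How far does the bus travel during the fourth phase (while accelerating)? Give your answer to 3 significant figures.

27.9 m

Phase 1 (accelerating): v₀ = 0 m/s, a = 2.1 m/s².
v = v₀ + at = 0 + (2.1)(5) = 10.5 m/s
Δx = v₀t + ½at² = 0·5 + 0.5·2.1·5² = 26.2 m

Phase 2 (decelerating): v₀ = 10.5 m/s, a = -1.3 m/s².
v = v₀ + at = 10.5 + (-1.3)(4) = 5.30 m/s
Δx = v₀t + ½at² = 10.5·4 + 0.5·-1.3·4² = 31.6 m

Phase 3 (constant speed): v₀ = 5.30 m/s, a = 0 m/s².
Constant speed: t = d/v = 37/5.30 = 6.98 s

Phase 4 (accelerating): v₀ = 5.30 m/s, a = 2.3 m/s².
v = v₀ + at → t = (12.5 − 5.30) / 2.3 = 3.13 s
v² = v₀² + 2aΔx → Δx = (12.5² − 5.30²)/(2·2.3) = 27.9 m
Distance in phase 4 = 27.9 m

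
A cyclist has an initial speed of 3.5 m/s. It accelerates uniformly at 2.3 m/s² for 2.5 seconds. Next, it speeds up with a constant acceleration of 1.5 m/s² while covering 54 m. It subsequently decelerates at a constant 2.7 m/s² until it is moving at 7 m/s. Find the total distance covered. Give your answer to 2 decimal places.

Phase 1 (accelerating): v₀ = 3.50 m/s, a = 2.3 m/s².
v = v₀ + at = 3.50 + (2.3)(2.5) = 9.25 m/s
Δx = v₀t + ½at² = 3.50·2.5 + 0.5·2.3·2.5² = 15.9 m

Phase 2 (accelerating): v₀ = 9.25 m/s, a = 1.5 m/s².
v² = v₀² + 2aΔx = 9.25² + 2·1.5·54 = 248 → v = 15.7 m/s
t = (v − v₀)/a = (15.7 − 9.25)/1.5 = 4.32 s

Phase 3 (decelerating): v₀ = 15.7 m/s, a = -2.7 m/s².
v = v₀ + at → t = (7 − 15.7) / -2.7 = 3.23 s
v² = v₀² + 2aΔx → Δx = (7² − 15.7²)/(2·-2.7) = 36.8 m
Total distance = 15.9 + 54.0 + 36.8 = 107 m

106.71 m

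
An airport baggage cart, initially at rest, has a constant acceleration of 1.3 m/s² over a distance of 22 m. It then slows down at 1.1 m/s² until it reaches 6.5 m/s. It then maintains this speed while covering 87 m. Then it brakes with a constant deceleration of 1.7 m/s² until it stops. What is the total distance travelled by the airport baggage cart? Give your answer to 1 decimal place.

128.2 m

Phase 1 (accelerating): v₀ = 0 m/s, a = 1.3 m/s².
v² = v₀² + 2aΔx = 0² + 2·1.3·22 = 57.2 → v = 7.56 m/s
t = (v − v₀)/a = (7.56 − 0)/1.3 = 5.82 s

Phase 2 (decelerating): v₀ = 7.56 m/s, a = -1.1 m/s².
v = v₀ + at → t = (6.5 − 7.56) / -1.1 = 0.966 s
v² = v₀² + 2aΔx → Δx = (6.5² − 7.56²)/(2·-1.1) = 6.80 m

Phase 3 (constant speed): v₀ = 6.50 m/s, a = 0 m/s².
Constant speed: t = d/v = 87/6.50 = 13.4 s

Phase 4 (decelerating): v₀ = 6.50 m/s, a = -1.7 m/s².
v = v₀ + at → t = (0 − 6.50) / -1.7 = 3.82 s
v² = v₀² + 2aΔx → Δx = (0² − 6.50²)/(2·-1.7) = 12.4 m
Total distance = 22.0 + 6.80 + 87.0 + 12.4 = 128 m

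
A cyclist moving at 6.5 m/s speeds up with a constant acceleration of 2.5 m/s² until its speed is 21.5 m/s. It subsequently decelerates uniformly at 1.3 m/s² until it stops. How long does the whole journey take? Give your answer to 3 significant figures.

22.5 s

Phase 1 (accelerating): v₀ = 6.50 m/s, a = 2.5 m/s².
v = v₀ + at → t = (21.5 − 6.50) / 2.5 = 6.00 s
v² = v₀² + 2aΔx → Δx = (21.5² − 6.50²)/(2·2.5) = 84.0 m

Phase 2 (decelerating): v₀ = 21.5 m/s, a = -1.3 m/s².
v = v₀ + at → t = (0 − 21.5) / -1.3 = 16.5 s
v² = v₀² + 2aΔx → Δx = (0² − 21.5²)/(2·-1.3) = 178 m
Total time = 6.00 + 16.5 = 22.5 s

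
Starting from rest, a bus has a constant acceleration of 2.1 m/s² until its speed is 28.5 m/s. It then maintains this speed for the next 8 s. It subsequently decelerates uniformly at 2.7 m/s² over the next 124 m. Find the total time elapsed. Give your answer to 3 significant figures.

Phase 1 (accelerating): v₀ = 0 m/s, a = 2.1 m/s².
v = v₀ + at → t = (28.5 − 0) / 2.1 = 13.6 s
v² = v₀² + 2aΔx → Δx = (28.5² − 0²)/(2·2.1) = 193 m

Phase 2 (constant speed): v₀ = 28.5 m/s, a = 0 m/s².
v = v₀ + at = 28.5 + (0)(8) = 28.5 m/s
Δx = v₀t + ½at² = 28.5·8 + 0.5·0·8² = 228 m

Phase 3 (decelerating): v₀ = 28.5 m/s, a = -2.7 m/s².
v² = v₀² + 2aΔx = 28.5² + 2·-2.7·124 = 143 → v = 11.9 m/s
t = (v − v₀)/a = (11.9 − 28.5)/-2.7 = 6.13 s
Total time = 13.6 + 8.00 + 6.13 = 27.7 s

27.7 s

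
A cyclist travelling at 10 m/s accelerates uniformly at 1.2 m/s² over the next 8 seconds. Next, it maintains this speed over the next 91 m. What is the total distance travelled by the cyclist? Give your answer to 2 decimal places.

209.40 m

Phase 1 (accelerating): v₀ = 10.0 m/s, a = 1.2 m/s².
v = v₀ + at = 10.0 + (1.2)(8) = 19.6 m/s
Δx = v₀t + ½at² = 10.0·8 + 0.5·1.2·8² = 118 m

Phase 2 (constant speed): v₀ = 19.6 m/s, a = 0 m/s².
Constant speed: t = d/v = 91/19.6 = 4.64 s
Total distance = 118 + 91.0 = 209 m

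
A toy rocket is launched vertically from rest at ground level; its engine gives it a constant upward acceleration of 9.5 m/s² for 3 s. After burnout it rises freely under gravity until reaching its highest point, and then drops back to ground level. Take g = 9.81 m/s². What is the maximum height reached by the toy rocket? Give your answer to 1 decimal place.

84.1 m

Phase 1 (powered ascent): v₀ = 0 m/s, a = 9.5 m/s².
v = v₀ + at = 0 + (9.5)(3) = 28.5 m/s
Δx = v₀t + ½at² = 0·3 + 0.5·9.5·3² = 42.8 m

Phase 2 (coasting upward): v₀ = 28.5 m/s, a = -9.81 m/s².
v = v₀ + at → t = (0 − 28.5) / -9.81 = 2.91 s
v² = v₀² + 2aΔx → Δx = (0² − 28.5²)/(2·-9.81) = 41.4 m
Maximum height = 42.8 + 41.4 = 84.1 m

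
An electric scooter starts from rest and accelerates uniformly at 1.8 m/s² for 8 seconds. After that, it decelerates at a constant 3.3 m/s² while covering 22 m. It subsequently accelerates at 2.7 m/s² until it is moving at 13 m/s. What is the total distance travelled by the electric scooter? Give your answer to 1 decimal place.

Phase 1 (accelerating): v₀ = 0 m/s, a = 1.8 m/s².
v = v₀ + at = 0 + (1.8)(8) = 14.4 m/s
Δx = v₀t + ½at² = 0·8 + 0.5·1.8·8² = 57.6 m

Phase 2 (decelerating): v₀ = 14.4 m/s, a = -3.3 m/s².
v² = v₀² + 2aΔx = 14.4² + 2·-3.3·22 = 62.2 → v = 7.88 m/s
t = (v − v₀)/a = (7.88 − 14.4)/-3.3 = 1.97 s

Phase 3 (accelerating): v₀ = 7.88 m/s, a = 2.7 m/s².
v = v₀ + at → t = (13 − 7.88) / 2.7 = 1.89 s
v² = v₀² + 2aΔx → Δx = (13² − 7.88²)/(2·2.7) = 19.8 m
Total distance = 57.6 + 22.0 + 19.8 = 99.4 m

99.4 m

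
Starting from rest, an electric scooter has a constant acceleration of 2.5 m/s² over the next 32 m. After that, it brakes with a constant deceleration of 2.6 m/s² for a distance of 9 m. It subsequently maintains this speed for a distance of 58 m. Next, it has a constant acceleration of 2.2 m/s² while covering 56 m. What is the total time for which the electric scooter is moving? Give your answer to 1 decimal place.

Phase 1 (accelerating): v₀ = 0 m/s, a = 2.5 m/s².
v² = v₀² + 2aΔx = 0² + 2·2.5·32 = 160 → v = 12.6 m/s
t = (v − v₀)/a = (12.6 − 0)/2.5 = 5.06 s

Phase 2 (decelerating): v₀ = 12.6 m/s, a = -2.6 m/s².
v² = v₀² + 2aΔx = 12.6² + 2·-2.6·9 = 113 → v = 10.6 m/s
t = (v − v₀)/a = (10.6 − 12.6)/-2.6 = 0.773 s

Phase 3 (constant speed): v₀ = 10.6 m/s, a = 0 m/s².
Constant speed: t = d/v = 58/10.6 = 5.45 s

Phase 4 (accelerating): v₀ = 10.6 m/s, a = 2.2 m/s².
v² = v₀² + 2aΔx = 10.6² + 2·2.2·56 = 360 → v = 19.0 m/s
t = (v − v₀)/a = (19.0 − 10.6)/2.2 = 3.78 s
Total time = 5.06 + 0.773 + 5.45 + 3.78 = 15.1 s

15.1 s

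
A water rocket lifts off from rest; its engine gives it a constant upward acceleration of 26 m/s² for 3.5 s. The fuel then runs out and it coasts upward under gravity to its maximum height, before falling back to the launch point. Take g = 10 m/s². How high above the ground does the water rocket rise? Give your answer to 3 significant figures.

Phase 1 (powered ascent): v₀ = 0 m/s, a = 26 m/s².
v = v₀ + at = 0 + (26)(3.5) = 91.0 m/s
Δx = v₀t + ½at² = 0·3.5 + 0.5·26·3.5² = 159 m

Phase 2 (coasting upward): v₀ = 91.0 m/s, a = -10 m/s².
v = v₀ + at → t = (0 − 91.0) / -10 = 9.10 s
v² = v₀² + 2aΔx → Δx = (0² − 91.0²)/(2·-10) = 414 m
Maximum height = 159 + 414 = 573 m

573 m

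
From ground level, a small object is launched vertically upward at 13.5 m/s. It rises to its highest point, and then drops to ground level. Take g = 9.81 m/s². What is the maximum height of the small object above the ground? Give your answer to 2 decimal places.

Phase 1 (rising): v₀ = 13.5 m/s, a = -9.81 m/s².
v = v₀ + at → t = (0 − 13.5) / -9.81 = 1.38 s
v² = v₀² + 2aΔx → Δx = (0² − 13.5²)/(2·-9.81) = 9.29 m
Maximum height = 9.29 m

9.29 m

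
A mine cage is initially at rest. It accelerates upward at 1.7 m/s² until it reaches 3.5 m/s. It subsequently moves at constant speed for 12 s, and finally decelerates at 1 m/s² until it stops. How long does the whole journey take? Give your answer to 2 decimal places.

17.56 s

Phase 1 (accelerating): v₀ = 0 m/s, a = 1.7 m/s².
v = v₀ + at → t = (3.5 − 0) / 1.7 = 2.06 s
v² = v₀² + 2aΔx → Δx = (3.5² − 0²)/(2·1.7) = 3.60 m

Phase 2 (constant speed): v₀ = 3.50 m/s, a = 0 m/s².
v = v₀ + at = 3.50 + (0)(12) = 3.50 m/s
Δx = v₀t + ½at² = 3.50·12 + 0.5·0·12² = 42.0 m

Phase 3 (decelerating): v₀ = 3.50 m/s, a = -1 m/s².
v = v₀ + at → t = (0 − 3.50) / -1 = 3.50 s
v² = v₀² + 2aΔx → Δx = (0² − 3.50²)/(2·-1) = 6.12 m
Total time = 2.06 + 12.0 + 3.50 = 17.6 s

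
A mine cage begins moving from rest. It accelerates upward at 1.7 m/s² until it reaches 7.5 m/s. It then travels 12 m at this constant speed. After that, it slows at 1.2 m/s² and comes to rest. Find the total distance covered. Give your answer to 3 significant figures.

52.0 m

Phase 1 (accelerating): v₀ = 0 m/s, a = 1.7 m/s².
v = v₀ + at → t = (7.5 − 0) / 1.7 = 4.41 s
v² = v₀² + 2aΔx → Δx = (7.5² − 0²)/(2·1.7) = 16.5 m

Phase 2 (constant speed): v₀ = 7.50 m/s, a = 0 m/s².
Constant speed: t = d/v = 12/7.50 = 1.60 s

Phase 3 (decelerating): v₀ = 7.50 m/s, a = -1.2 m/s².
v = v₀ + at → t = (0 − 7.50) / -1.2 = 6.25 s
v² = v₀² + 2aΔx → Δx = (0² − 7.50²)/(2·-1.2) = 23.4 m
Total distance = 16.5 + 12.0 + 23.4 = 52.0 m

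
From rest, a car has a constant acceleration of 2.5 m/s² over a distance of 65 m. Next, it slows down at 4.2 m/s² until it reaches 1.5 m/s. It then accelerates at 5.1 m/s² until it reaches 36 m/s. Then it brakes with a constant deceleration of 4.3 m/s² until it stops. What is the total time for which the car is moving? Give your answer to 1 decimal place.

26.3 s

Phase 1 (accelerating): v₀ = 0 m/s, a = 2.5 m/s².
v² = v₀² + 2aΔx = 0² + 2·2.5·65 = 325 → v = 18.0 m/s
t = (v − v₀)/a = (18.0 − 0)/2.5 = 7.21 s

Phase 2 (decelerating): v₀ = 18.0 m/s, a = -4.2 m/s².
v = v₀ + at → t = (1.5 − 18.0) / -4.2 = 3.94 s
v² = v₀² + 2aΔx → Δx = (1.5² − 18.0²)/(2·-4.2) = 38.4 m

Phase 3 (accelerating): v₀ = 1.50 m/s, a = 5.1 m/s².
v = v₀ + at → t = (36 − 1.50) / 5.1 = 6.76 s
v² = v₀² + 2aΔx → Δx = (36² − 1.50²)/(2·5.1) = 127 m

Phase 4 (decelerating): v₀ = 36.0 m/s, a = -4.3 m/s².
v = v₀ + at → t = (0 − 36.0) / -4.3 = 8.37 s
v² = v₀² + 2aΔx → Δx = (0² − 36.0²)/(2·-4.3) = 151 m
Total time = 7.21 + 3.94 + 6.76 + 8.37 = 26.3 s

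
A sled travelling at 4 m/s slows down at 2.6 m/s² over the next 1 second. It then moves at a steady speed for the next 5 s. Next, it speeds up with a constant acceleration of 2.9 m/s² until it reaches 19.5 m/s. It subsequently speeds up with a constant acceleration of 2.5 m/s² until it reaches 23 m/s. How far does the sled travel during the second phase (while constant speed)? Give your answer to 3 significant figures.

Phase 1 (decelerating): v₀ = 4.00 m/s, a = -2.6 m/s².
v = v₀ + at = 4.00 + (-2.6)(1) = 1.40 m/s
Δx = v₀t + ½at² = 4.00·1 + 0.5·-2.6·1² = 2.70 m

Phase 2 (constant speed): v₀ = 1.40 m/s, a = 0 m/s².
v = v₀ + at = 1.40 + (0)(5) = 1.40 m/s
Δx = v₀t + ½at² = 1.40·5 + 0.5·0·5² = 7.00 m
Distance in phase 2 = 7.00 m

7.00 m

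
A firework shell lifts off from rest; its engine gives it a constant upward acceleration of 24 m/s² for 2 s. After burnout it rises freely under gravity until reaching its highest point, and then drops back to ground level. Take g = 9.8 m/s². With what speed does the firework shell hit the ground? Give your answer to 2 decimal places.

56.96 m/s

Phase 1 (powered ascent): v₀ = 0 m/s, a = 24 m/s².
v = v₀ + at = 0 + (24)(2) = 48.0 m/s
Δx = v₀t + ½at² = 0·2 + 0.5·24·2² = 48.0 m

Phase 2 (coasting upward): v₀ = 48.0 m/s, a = -9.8 m/s².
v = v₀ + at → t = (0 − 48.0) / -9.8 = 4.90 s
v² = v₀² + 2aΔx → Δx = (0² − 48.0²)/(2·-9.8) = 118 m

Phase 3 (free fall): v₀ = 0 m/s, a = -9.8 m/s².
Falls 166 m from rest: t = √(2·166/9.8) = 5.81 s; v = g·t = 57.0 m/s.
Impact speed = 57.0 m/s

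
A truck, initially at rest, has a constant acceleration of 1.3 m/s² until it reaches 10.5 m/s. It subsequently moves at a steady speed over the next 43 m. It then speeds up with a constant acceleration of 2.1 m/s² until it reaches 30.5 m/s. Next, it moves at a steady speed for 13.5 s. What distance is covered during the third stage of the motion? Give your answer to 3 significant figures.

195 m

Phase 1 (accelerating): v₀ = 0 m/s, a = 1.3 m/s².
v = v₀ + at → t = (10.5 − 0) / 1.3 = 8.08 s
v² = v₀² + 2aΔx → Δx = (10.5² − 0²)/(2·1.3) = 42.4 m

Phase 2 (constant speed): v₀ = 10.5 m/s, a = 0 m/s².
Constant speed: t = d/v = 43/10.5 = 4.10 s

Phase 3 (accelerating): v₀ = 10.5 m/s, a = 2.1 m/s².
v = v₀ + at → t = (30.5 − 10.5) / 2.1 = 9.52 s
v² = v₀² + 2aΔx → Δx = (30.5² − 10.5²)/(2·2.1) = 195 m
Distance in phase 3 = 195 m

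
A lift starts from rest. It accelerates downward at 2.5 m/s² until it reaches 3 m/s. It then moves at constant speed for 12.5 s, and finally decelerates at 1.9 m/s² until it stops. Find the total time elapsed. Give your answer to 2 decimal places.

Phase 1 (accelerating): v₀ = 0 m/s, a = 2.5 m/s².
v = v₀ + at → t = (3 − 0) / 2.5 = 1.20 s
v² = v₀² + 2aΔx → Δx = (3² − 0²)/(2·2.5) = 1.80 m

Phase 2 (constant speed): v₀ = 3.00 m/s, a = 0 m/s².
v = v₀ + at = 3.00 + (0)(12.5) = 3.00 m/s
Δx = v₀t + ½at² = 3.00·12.5 + 0.5·0·12.5² = 37.5 m

Phase 3 (decelerating): v₀ = 3.00 m/s, a = -1.9 m/s².
v = v₀ + at → t = (0 − 3.00) / -1.9 = 1.58 s
v² = v₀² + 2aΔx → Δx = (0² − 3.00²)/(2·-1.9) = 2.37 m
Total time = 1.20 + 12.5 + 1.58 = 15.3 s

15.28 s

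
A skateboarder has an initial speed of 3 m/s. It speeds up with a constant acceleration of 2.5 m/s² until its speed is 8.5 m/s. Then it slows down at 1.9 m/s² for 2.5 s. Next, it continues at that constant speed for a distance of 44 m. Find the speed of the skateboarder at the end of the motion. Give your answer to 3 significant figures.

3.75 m/s

Phase 1 (accelerating): v₀ = 3.00 m/s, a = 2.5 m/s².
v = v₀ + at → t = (8.5 − 3.00) / 2.5 = 2.20 s
v² = v₀² + 2aΔx → Δx = (8.5² − 3.00²)/(2·2.5) = 12.7 m

Phase 2 (decelerating): v₀ = 8.50 m/s, a = -1.9 m/s².
v = v₀ + at = 8.50 + (-1.9)(2.5) = 3.75 m/s
Δx = v₀t + ½at² = 8.50·2.5 + 0.5·-1.9·2.5² = 15.3 m

Phase 3 (constant speed): v₀ = 3.75 m/s, a = 0 m/s².
Constant speed: t = d/v = 44/3.75 = 11.7 s
Final speed = 3.75 m/s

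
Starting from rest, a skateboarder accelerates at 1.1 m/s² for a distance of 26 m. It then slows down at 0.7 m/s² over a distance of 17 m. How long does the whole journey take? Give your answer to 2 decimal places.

Phase 1 (accelerating): v₀ = 0 m/s, a = 1.1 m/s².
v² = v₀² + 2aΔx = 0² + 2·1.1·26 = 57.2 → v = 7.56 m/s
t = (v − v₀)/a = (7.56 − 0)/1.1 = 6.88 s

Phase 2 (decelerating): v₀ = 7.56 m/s, a = -0.7 m/s².
v² = v₀² + 2aΔx = 7.56² + 2·-0.7·17 = 33.4 → v = 5.78 m/s
t = (v − v₀)/a = (5.78 − 7.56)/-0.7 = 2.55 s
Total time = 6.88 + 2.55 = 9.42 s

9.42 s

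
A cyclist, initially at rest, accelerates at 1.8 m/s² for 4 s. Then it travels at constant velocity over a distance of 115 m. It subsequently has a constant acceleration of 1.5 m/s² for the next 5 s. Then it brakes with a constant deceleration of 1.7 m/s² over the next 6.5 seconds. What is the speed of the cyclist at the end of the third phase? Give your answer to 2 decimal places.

14.70 m/s

Phase 1 (accelerating): v₀ = 0 m/s, a = 1.8 m/s².
v = v₀ + at = 0 + (1.8)(4) = 7.20 m/s
Δx = v₀t + ½at² = 0·4 + 0.5·1.8·4² = 14.4 m

Phase 2 (constant speed): v₀ = 7.20 m/s, a = 0 m/s².
Constant speed: t = d/v = 115/7.20 = 16.0 s

Phase 3 (accelerating): v₀ = 7.20 m/s, a = 1.5 m/s².
v = v₀ + at = 7.20 + (1.5)(5) = 14.7 m/s
Δx = v₀t + ½at² = 7.20·5 + 0.5·1.5·5² = 54.8 m
Speed at end of phase 3 = 14.7 m/s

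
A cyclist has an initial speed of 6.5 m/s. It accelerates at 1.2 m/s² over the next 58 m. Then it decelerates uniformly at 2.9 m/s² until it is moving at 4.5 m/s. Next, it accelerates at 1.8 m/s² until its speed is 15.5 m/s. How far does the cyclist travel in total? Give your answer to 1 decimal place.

146.9 m

Phase 1 (accelerating): v₀ = 6.50 m/s, a = 1.2 m/s².
v² = v₀² + 2aΔx = 6.50² + 2·1.2·58 = 181 → v = 13.5 m/s
t = (v − v₀)/a = (13.5 − 6.50)/1.2 = 5.81 s

Phase 2 (decelerating): v₀ = 13.5 m/s, a = -2.9 m/s².
v = v₀ + at → t = (4.5 − 13.5) / -2.9 = 3.09 s
v² = v₀² + 2aΔx → Δx = (4.5² − 13.5²)/(2·-2.9) = 27.8 m

Phase 3 (accelerating): v₀ = 4.50 m/s, a = 1.8 m/s².
v = v₀ + at → t = (15.5 − 4.50) / 1.8 = 6.11 s
v² = v₀² + 2aΔx → Δx = (15.5² − 4.50²)/(2·1.8) = 61.1 m
Total distance = 58.0 + 27.8 + 61.1 = 147 m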